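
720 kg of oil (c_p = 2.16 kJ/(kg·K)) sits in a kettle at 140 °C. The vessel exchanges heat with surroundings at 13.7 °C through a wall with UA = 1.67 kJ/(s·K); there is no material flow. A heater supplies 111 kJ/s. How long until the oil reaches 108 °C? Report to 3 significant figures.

Heat balance on the well-mixed liquid: M c_p dT/dt = −UA(T − T_amb) + Q̇.
τ = M c_p/UA = 931.26 s; T_ss = T_amb + Q̇/UA = 13.7 + 111/1.67 = 80.167 °C.
T(t) = T_ss + (T₀ − T_ss)e^(−t/τ); set T = 108:
t = −τ ln[(T − T_ss)/(T₀ − T_ss)] = −931.26 · ln(0.46518) = 712.73 s.

713 s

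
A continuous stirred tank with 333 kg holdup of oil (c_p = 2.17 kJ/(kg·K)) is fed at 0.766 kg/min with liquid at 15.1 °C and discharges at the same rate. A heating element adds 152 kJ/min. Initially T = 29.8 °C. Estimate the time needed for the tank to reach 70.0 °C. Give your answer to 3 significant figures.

323 min

M c_p dT/dt = ṁ c_p (T_in − T) + Q̇.
τ = M/ṁ = 434.73 min; T_ss = T_in + Q̇/(ṁ c_p) = 106.54 °C.
T(t) = T_ss + (T₀ − T_ss) e^(−t/τ). Set T = 70.0:
e^(−t/τ) = (70.0 − 106.54)/(29.8 − 106.54) = 0.47618
t = −434.73 · ln(0.47618) = 322.55 min.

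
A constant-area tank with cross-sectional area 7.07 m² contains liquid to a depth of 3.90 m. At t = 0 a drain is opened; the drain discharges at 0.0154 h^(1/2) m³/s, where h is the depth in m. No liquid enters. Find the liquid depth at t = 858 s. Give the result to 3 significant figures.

1.08 m

With no inflow, A dh/dt = −0.0154 √h.
Separate and integrate: 2(√h − √h₀) = −(0.0154/A) t.
√h = √3.90 − 0.0154·858/(2·7.07) = 1.9748 − 0.93446 = 1.0404.
h = 1.0404² = 1.0824 m.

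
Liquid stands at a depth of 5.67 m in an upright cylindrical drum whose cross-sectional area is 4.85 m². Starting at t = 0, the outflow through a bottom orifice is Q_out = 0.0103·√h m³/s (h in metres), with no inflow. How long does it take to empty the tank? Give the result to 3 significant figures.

2240 s

With no inflow, A dh/dt = −0.0103 √h.
This is separable: 2 d(√h)/dt = −0.0103/A, so √h = √h₀ − (0.0103/(2A)) t.
Set h = 0: 2√h₀ = (0.0103/A) t_empty ⇒ t_empty = 2A√h₀/0.0103.
t_empty = 2·4.85·√5.67/0.0103 = 9.7000·2.3812/0.0103 = 2242.5 s.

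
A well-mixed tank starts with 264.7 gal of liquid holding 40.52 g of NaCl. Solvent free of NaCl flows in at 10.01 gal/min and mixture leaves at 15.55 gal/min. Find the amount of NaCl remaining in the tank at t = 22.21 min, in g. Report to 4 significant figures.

7.007 g

Total volume: dV/dt = Q_in − Q_out = -5.54000 gal/min, so V(t) = 264.7 − 5.54000 t and V(22.21) = 141.657 gal.
No NaCl enters, so dm/dt = −Q_out · (m/V).
dm/m = −Q_out dt/(V₀ − 5.54000 t); integrating gives ln(m/m₀) = −(Q_out/(Q_in−Q_out)) ln(V/V₀).
m = m₀ (V₀/V)^(Q_out/(Q_in−Q_out)) = 40.52 × (264.7/141.657)^(-2.80686) = 7.00744 g.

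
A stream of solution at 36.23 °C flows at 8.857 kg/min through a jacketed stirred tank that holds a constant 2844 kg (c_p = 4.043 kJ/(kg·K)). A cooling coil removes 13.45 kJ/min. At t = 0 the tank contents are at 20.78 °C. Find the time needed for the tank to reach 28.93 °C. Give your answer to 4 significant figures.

Energy balance: M c_p dT/dt = ṁ c_p (T_in − T) − 13.45.
τ = M/ṁ = 321.102 min; T_ss = T_in − Q̇/(ṁ c_p) = 35.8544 °C.
T(t) = T_ss + (T₀ − T_ss) e^(−t/τ). Set T = 28.93:
e^(−t/τ) = (28.93 − 35.8544)/(20.78 − 35.8544) = 0.459348
t = −321.102 · ln(0.459348) = 249.800 min.

249.8 min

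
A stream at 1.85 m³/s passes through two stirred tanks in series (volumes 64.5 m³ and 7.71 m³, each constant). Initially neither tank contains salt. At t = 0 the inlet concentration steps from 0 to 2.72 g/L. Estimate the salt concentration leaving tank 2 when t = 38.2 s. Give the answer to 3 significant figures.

Each tank obeys Vᵢ dCᵢ/dt = Q(Cᵢ₋₁ − Cᵢ), so τᵢ = Vᵢ/Q.
τ₁ = 64.5/1.85 = 34.865 s; τ₂ = 7.71/1.85 = 4.1676 s.
Solving the cascade with C₁(0)=C₂(0)=0 gives C₂(t) = C_in[1 − (τ₁ e^(−t/τ₁) − τ₂ e^(−t/τ₂))/(τ₁ − τ₂)].
At t = 38.2: e^(−t/τ₁) = 0.33432, e^(−t/τ₂) = 0.00010453.
C₂ = 2.72·[1 − (34.865·0.33432 − 4.1676·0.00010453)/(30.697)] = 2.72·0.62031 = 1.6872 g/L.

1.69 g/L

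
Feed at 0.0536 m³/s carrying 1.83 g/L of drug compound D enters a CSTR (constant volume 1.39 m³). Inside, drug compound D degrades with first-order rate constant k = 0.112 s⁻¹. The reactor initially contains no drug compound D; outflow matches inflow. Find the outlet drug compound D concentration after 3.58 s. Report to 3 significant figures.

0.195 g/L

Accumulation = in − out − consumed: V dC/dt = Q C_in − Q C − k V C.
dC/dt = (Q/V) C_in − (Q/V + k) C; effective rate a = Q/V + k = 0.038561 + 0.112 = 0.15056 s⁻¹.
C_ss = Q C_in/(Q + kV) = 0.46869 g/L; C(t) = C_ss + (C₀ − C_ss) e^(−a t).
C(3.58) = 0.46869 + (-0.46869)·e^(−0.15056·3.58) = 0.46869 + (-0.46869)·0.58333 = 0.19529 g/L.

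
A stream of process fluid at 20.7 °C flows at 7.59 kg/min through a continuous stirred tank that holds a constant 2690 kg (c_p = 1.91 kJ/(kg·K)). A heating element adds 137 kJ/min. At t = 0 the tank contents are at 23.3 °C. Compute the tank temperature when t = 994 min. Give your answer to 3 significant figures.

29.7 °C

M c_p dT/dt = ṁ c_p (T_in − T) + Q̇.
τ = M/ṁ = 354.41 min; T_ss = T_in + Q̇/(ṁ c_p) = 20.7 + 137/(7.59·1.91) = 30.150 °C.
Solution: T(t) = T_ss + (T₀ − T_ss) e^(−t/τ).
T(994) = 30.150 + (-6.8503)·e^(−994/354.41) = 30.150 + (-6.8503)·0.060529 = 29.736 °C.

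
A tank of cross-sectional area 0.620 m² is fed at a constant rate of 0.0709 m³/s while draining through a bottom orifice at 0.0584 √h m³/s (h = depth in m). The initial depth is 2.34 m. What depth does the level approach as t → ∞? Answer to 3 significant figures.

A dh/dt = Q_in − 0.0584 √h. Steady state requires inflow = outflow:
Q_in = 0.0584 √h_ss ⇒ √h_ss = 0.0709/0.0584 = 1.2140.
h_ss = 1.2140² = 1.4739 m. (Since h₀ = 2.34 m > h_ss, the level will fall toward this value.)

1.47 m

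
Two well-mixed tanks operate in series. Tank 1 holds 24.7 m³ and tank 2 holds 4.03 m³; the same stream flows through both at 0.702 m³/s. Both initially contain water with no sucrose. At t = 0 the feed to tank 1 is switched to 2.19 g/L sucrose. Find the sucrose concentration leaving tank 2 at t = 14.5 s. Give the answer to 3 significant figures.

0.491 g/L

Time constants: τᵢ = Vᵢ/Q for each well-mixed tank.
τ₁ = 24.7/0.702 = 35.185 s; τ₂ = 4.03/0.702 = 5.7407 s.
Solving the cascade with C₁(0)=C₂(0)=0 gives C₂(t) = C_in[1 − (τ₁ e^(−t/τ₁) − τ₂ e^(−t/τ₂))/(τ₁ − τ₂)].
At t = 14.5: e^(−t/τ₁) = 0.66225, e^(−t/τ₂) = 0.079994.
C₂ = 2.19·[1 − (35.185·0.66225 − 5.7407·0.079994)/(29.444)] = 2.19·0.22422 = 0.49105 g/L.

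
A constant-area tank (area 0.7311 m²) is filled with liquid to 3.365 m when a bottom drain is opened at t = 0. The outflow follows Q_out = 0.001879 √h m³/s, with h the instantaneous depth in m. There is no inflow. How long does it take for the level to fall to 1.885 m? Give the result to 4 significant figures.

359.1 s

With no inflow, A dh/dt = −0.001879 √h.
This is separable: 2 d(√h)/dt = −0.001879/A, so √h = √h₀ − (0.001879/(2A)) t.
t = 2A(√h₀ − √h)/0.001879 = 2·0.7311·(√3.365 − √1.885)/0.001879
  = 1.46220 × (1.83439 − 1.37295) / 0.001879 = 359.084 s.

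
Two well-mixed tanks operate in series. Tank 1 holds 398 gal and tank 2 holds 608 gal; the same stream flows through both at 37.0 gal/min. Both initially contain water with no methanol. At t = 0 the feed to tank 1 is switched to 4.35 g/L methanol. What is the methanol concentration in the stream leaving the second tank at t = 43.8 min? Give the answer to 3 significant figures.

3.61 g/L

Species balance on tank i: dCᵢ/dt = (Cᵢ₋₁ − Cᵢ)/τᵢ with τᵢ = Vᵢ/Q.
τ₁ = 398/37.0 = 10.757 min; τ₂ = 608/37.0 = 16.432 min.
Solving the cascade with C₁(0)=C₂(0)=0 gives C₂(t) = C_in[1 − (τ₁ e^(−t/τ₁) − τ₂ e^(−t/τ₂))/(τ₁ − τ₂)].
At t = 43.8: e^(−t/τ₁) = 0.017046, e^(−t/τ₂) = 0.069567.
C₂ = 4.35·[1 − (10.757·0.017046 − 16.432·0.069567)/(-5.6757)] = 4.35·0.83089 = 3.6144 g/L.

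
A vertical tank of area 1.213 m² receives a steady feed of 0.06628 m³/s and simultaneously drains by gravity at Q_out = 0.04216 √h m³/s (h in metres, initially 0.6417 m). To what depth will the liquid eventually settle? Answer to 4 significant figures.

A dh/dt = Q_in − 0.04216 √h. Steady state requires inflow = outflow:
Q_in = 0.04216 √h_ss ⇒ √h_ss = 0.06628/0.04216 = 1.57211.
h_ss = 1.57211² = 2.47152 m. (Since h₀ = 0.6417 m < h_ss, the level will rise toward this value.)

2.472 m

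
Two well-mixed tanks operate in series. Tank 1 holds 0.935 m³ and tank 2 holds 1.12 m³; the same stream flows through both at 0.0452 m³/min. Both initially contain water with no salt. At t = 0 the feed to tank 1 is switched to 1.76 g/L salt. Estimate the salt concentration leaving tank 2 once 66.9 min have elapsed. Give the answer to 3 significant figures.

1.39 g/L

Time constants: τᵢ = Vᵢ/Q for each well-mixed tank.
τ₁ = 0.935/0.0452 = 20.686 min; τ₂ = 1.12/0.0452 = 24.779 min.
Solving the cascade with C₁(0)=C₂(0)=0 gives C₂(t) = C_in[1 − (τ₁ e^(−t/τ₁) − τ₂ e^(−t/τ₂))/(τ₁ − τ₂)].
At t = 66.9: e^(−t/τ₁) = 0.039396, e^(−t/τ₂) = 0.067213.
C₂ = 1.76·[1 − (20.686·0.039396 − 24.779·0.067213)/(-4.0929)] = 1.76·0.79220 = 1.3943 g/L.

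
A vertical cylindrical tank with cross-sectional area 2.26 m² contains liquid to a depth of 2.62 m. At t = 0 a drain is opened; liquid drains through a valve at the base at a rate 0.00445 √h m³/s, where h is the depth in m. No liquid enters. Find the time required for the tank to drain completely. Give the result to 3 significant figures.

1640 s

A dh/dt = −Q_out = −0.00445 √h.
Separate and integrate: 2(√h − √h₀) = −(0.00445/A) t.
Tank is empty when √h = 0: t_empty = 2A√h₀/0.00445.
t_empty = 2·2.26·√2.62/0.00445 = 4.5200·1.6186/0.00445 = 1644.1 s.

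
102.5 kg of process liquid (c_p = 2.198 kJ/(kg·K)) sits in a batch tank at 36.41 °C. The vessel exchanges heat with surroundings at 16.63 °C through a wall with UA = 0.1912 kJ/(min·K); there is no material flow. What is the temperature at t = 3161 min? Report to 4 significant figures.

First-law balance (no shaft work): M c_p dT/dt = −UA(T − T_amb).
dT/dt = (T_ss − T)/τ with T_ss = T_amb = 16.6300 °C, τ = M c_p/UA = 102.5·2.198/0.1912 = 1178.32 min.
Solution: T(t) = T_ss + (T₀ − T_ss) e^(−t/τ).
T(3161) = 16.6300 + (19.7800)·0.0683830 = 17.9826 °C.

17.98 °C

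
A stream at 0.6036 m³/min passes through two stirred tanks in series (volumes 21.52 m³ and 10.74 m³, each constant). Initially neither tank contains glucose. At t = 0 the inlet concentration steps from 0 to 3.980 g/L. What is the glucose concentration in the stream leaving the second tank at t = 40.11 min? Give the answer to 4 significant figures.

Each tank obeys Vᵢ dCᵢ/dt = Q(Cᵢ₋₁ − Cᵢ), so τᵢ = Vᵢ/Q.
τ₁ = 21.52/0.6036 = 35.6528 min; τ₂ = 10.74/0.6036 = 17.7932 min.
Solving the cascade with C₁(0)=C₂(0)=0 gives C₂(t) = C_in[1 − (τ₁ e^(−t/τ₁) − τ₂ e^(−t/τ₂))/(τ₁ − τ₂)].
At t = 40.11: e^(−t/τ₁) = 0.324646, e^(−t/τ₂) = 0.104955.
C₂ = 3.980·[1 − (35.6528·0.324646 − 17.7932·0.104955)/(17.8595)] = 3.980·0.456477 = 1.81678 g/L.

1.817 g/L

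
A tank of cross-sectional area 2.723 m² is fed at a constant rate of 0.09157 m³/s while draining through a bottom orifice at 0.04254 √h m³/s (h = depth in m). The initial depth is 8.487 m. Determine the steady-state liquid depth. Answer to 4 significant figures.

4.634 m

Level balance: A dh/dt = 0.09157 − 0.04254 √h. Setting dh/dt = 0:
Q_in = 0.04254 √h_ss ⇒ √h_ss = 0.09157/0.04254 = 2.15256.
h_ss = 2.15256² = 4.63352 m. (Since h₀ = 8.487 m > h_ss, the level will fall toward this value.)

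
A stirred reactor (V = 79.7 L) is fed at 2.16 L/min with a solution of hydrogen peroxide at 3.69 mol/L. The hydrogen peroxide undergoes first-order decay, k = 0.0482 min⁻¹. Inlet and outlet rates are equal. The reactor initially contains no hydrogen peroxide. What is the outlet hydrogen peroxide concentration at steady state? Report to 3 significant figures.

Species balance: V dC/dt = Q C_in − Q C − k V C.
Steady state (dC/dt = 0): C_ss = Q C_in/(Q + kV) = C_in/(1 + kV/Q).
C_ss = 2.16·3.69/(2.16 + 0.0482·79.7) = 7.9704/6.0015 = 1.3281 mol/L.

1.33 mol/L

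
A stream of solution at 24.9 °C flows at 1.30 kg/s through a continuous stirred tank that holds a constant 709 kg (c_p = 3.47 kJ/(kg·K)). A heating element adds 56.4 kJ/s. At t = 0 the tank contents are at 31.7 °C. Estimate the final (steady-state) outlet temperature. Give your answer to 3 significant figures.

M c_p dT/dt = ṁ c_p (T_in − T) + Q̇.
At steady state dT/dt = 0 ⇒ T_ss = T_in + Q̇/(ṁ c_p) = 24.9 + 56.4/(1.30·3.47) = 37.403 °C.

37.4 °C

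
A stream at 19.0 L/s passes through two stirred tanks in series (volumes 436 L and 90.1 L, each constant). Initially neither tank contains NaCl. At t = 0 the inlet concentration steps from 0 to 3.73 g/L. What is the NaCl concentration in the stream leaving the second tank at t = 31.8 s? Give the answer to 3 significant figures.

2.56 g/L

Time constants: τᵢ = Vᵢ/Q for each well-mixed tank.
τ₁ = 436/19.0 = 22.947 s; τ₂ = 90.1/19.0 = 4.7421 s.
Solving the cascade with C₁(0)=C₂(0)=0 gives C₂(t) = C_in[1 − (τ₁ e^(−t/τ₁) − τ₂ e^(−t/τ₂))/(τ₁ − τ₂)].
At t = 31.8: e^(−t/τ₁) = 0.25013, e^(−t/τ₂) = 0.0012237.
C₂ = 3.73·[1 − (22.947·0.25013 − 4.7421·0.0012237)/(18.205)] = 3.73·0.68504 = 2.5552 g/L.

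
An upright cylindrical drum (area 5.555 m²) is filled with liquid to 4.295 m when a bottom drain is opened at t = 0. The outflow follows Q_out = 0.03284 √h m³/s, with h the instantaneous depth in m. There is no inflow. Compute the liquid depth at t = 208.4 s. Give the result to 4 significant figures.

2.121 m

A dh/dt = −Q_out = −0.03284 √h.
Separate and integrate: 2(√h − √h₀) = −(0.03284/A) t.
√h = √4.295 − 0.03284·208.4/(2·5.555) = 2.07244 − 0.616009 = 1.45643.
h = 1.45643² = 2.12119 m.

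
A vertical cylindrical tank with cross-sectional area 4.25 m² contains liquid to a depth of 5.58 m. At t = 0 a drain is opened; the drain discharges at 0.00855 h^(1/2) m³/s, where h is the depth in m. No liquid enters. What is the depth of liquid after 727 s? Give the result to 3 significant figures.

2.66 m

With no inflow, A dh/dt = −0.00855 √h.
∫ h^(−1/2) dh = −(0.00855/A) ∫ dt, giving 2√h = 2√h₀ − (0.00855/A) t.
√h = √5.58 − 0.00855·727/(2·4.25) = 2.3622 − 0.73128 = 1.6309.
h = 1.6309² = 2.6599 m.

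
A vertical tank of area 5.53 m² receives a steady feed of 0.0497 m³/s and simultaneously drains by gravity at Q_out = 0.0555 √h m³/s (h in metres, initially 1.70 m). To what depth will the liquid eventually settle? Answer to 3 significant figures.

0.802 m

Volume balance on the tank: A dh/dt = Q_in − 0.0555 √h. At steady state dh/dt = 0:
Q_in = 0.0555 √h_ss ⇒ √h_ss = 0.0497/0.0555 = 0.89550.
h_ss = 0.89550² = 0.80191 m. (Since h₀ = 1.70 m > h_ss, the level will fall toward this value.)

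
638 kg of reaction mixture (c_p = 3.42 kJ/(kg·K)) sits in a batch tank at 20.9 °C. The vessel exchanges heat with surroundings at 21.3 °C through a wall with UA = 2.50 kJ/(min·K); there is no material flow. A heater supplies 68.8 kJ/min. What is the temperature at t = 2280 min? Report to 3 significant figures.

46.8 °C

Energy balance: M c_p dT/dt = −UA(T − T_amb) + Q̇.
dT/dt = (T_ss − T)/τ with T_ss = T_amb + Q̇/UA = 21.3 + 68.8/2.50 = 48.820 °C, τ = M c_p/UA = 638·3.42/2.50 = 872.78 min.
Solution: T(t) = T_ss + (T₀ − T_ss) e^(−t/τ).
T(2280) = 48.820 + (-27.920)·0.073363 = 46.772 °C.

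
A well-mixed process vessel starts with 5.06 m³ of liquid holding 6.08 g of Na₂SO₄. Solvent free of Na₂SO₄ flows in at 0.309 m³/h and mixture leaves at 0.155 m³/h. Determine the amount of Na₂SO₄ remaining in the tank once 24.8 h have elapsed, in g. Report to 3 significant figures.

3.45 g

Total volume: dV/dt = Q_in − Q_out = 0.15400 m³/h, so V(t) = 5.06 + 0.15400 t and V(24.8) = 8.8792 m³.
Solute balance: dm/dt = 0 − Q_out C = −Q_out m/V(t).
Separate: dm/m = −Q_out dt/V(t) ⇒ ln(m/m₀) = −(Q_out/(Q_in−Q_out)) ln(V/V₀).
m = m₀ (V₀/V)^(Q_out/(Q_in−Q_out)) = 6.08 × (5.06/8.8792)^(1.0065) = 3.4522 g.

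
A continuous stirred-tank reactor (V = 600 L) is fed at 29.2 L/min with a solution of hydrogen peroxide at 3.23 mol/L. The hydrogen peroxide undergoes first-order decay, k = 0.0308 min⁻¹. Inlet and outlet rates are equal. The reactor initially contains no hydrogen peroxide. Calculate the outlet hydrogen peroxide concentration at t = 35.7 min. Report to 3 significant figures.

1.86 mol/L

Accumulation = in − out − consumed: V dC/dt = Q C_in − Q C − k V C.
dC/dt = (Q/V) C_in − (Q/V + k) C; effective rate a = Q/V + k = 0.048667 + 0.0308 = 0.079467 min⁻¹.
C_ss = Q C_in/(Q + kV) = 1.9781 mol/L; C(t) = C_ss + (C₀ − C_ss) e^(−a t).
C(35.7) = 1.9781 + (-1.9781)·e^(−0.079467·35.7) = 1.9781 + (-1.9781)·0.058604 = 1.8622 mol/L.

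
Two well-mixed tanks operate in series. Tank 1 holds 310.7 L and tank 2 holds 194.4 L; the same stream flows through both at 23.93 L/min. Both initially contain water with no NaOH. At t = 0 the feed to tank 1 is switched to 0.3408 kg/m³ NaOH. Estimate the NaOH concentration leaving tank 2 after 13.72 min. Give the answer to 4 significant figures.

Time constants: τᵢ = Vᵢ/Q for each well-mixed tank.
τ₁ = 310.7/23.93 = 12.9837 min; τ₂ = 194.4/23.93 = 8.12369 min.
Solving the cascade with C₁(0)=C₂(0)=0 gives C₂(t) = C_in[1 − (τ₁ e^(−t/τ₁) − τ₂ e^(−t/τ₂))/(τ₁ − τ₂)].
At t = 13.72: e^(−t/τ₁) = 0.347598, e^(−t/τ₂) = 0.184725.
C₂ = 0.3408·[1 − (12.9837·0.347598 − 8.12369·0.184725)/(4.86001)] = 0.3408·0.380154 = 0.129557 kg/m³.

0.1296 kg/m³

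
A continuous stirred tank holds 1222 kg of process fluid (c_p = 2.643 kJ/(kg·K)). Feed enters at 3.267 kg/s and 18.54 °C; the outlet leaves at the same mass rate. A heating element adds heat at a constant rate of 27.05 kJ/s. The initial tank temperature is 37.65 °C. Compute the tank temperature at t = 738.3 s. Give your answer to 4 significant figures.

First-law balance (no shaft work): M c_p dT/dt = ṁ c_p (T_in − T) + 27.05.
Rearrange: dT/dt = (T_ss − T)/τ with τ = M/ṁ = 374.043 s and T_ss = T_in + Q̇/(ṁ c_p) = 21.6727 °C.
Solution: T(t) = T_ss + (T₀ − T_ss) e^(−t/τ).
T(738.3) = 21.6727 + (15.9773)·e^(−738.3/374.043) = 21.6727 + (15.9773)·0.138923 = 23.8923 °C.

23.89 °C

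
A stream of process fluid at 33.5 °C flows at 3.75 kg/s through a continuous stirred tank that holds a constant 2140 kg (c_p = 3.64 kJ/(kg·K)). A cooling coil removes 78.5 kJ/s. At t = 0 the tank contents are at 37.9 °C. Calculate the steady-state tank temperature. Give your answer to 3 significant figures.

Energy balance: M c_p dT/dt = ṁ c_p (T_in − T) − 78.5.
At steady state dT/dt = 0 ⇒ T_ss = T_in − Q̇/(ṁ c_p) = 33.5 − 78.5/(3.75·3.64) = 27.749 °C.

27.7 °C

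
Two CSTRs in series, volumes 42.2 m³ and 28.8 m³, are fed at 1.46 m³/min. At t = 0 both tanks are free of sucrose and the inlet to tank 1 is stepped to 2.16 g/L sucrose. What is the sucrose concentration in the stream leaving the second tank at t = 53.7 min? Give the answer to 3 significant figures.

Each tank obeys Vᵢ dCᵢ/dt = Q(Cᵢ₋₁ − Cᵢ), so τᵢ = Vᵢ/Q.
τ₁ = 42.2/1.46 = 28.904 min; τ₂ = 28.8/1.46 = 19.726 min.
Tank 1: C₁ = C_in(1 − e^(−t/τ₁)). Tank 2 (τ₁ ≠ τ₂): C₂ = C_in[1 − (τ₁ e^(−t/τ₁) − τ₂ e^(−t/τ₂))/(τ₁ − τ₂)].
At t = 53.7: e^(−t/τ₁) = 0.15600, e^(−t/τ₂) = 0.065724.
C₂ = 2.16·[1 − (28.904·0.15600 − 19.726·0.065724)/(9.1781)] = 2.16·0.64996 = 1.4039 g/L.

1.40 g/L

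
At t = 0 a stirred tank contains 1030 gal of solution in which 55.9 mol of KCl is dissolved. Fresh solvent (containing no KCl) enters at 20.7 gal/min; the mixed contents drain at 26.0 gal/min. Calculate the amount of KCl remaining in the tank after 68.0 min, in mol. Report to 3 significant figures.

Total volume: dV/dt = Q_in − Q_out = -5.3000 gal/min, so V(t) = 1030 − 5.3000 t and V(68.0) = 669.60 gal.
Solute balance: dm/dt = 0 − Q_out C = −Q_out m/V(t).
dm/m = −Q_out dt/(V₀ − 5.3000 t); integrating gives ln(m/m₀) = −(Q_out/(Q_in−Q_out)) ln(V/V₀).
m = m₀ (V₀/V)^(Q_out/(Q_in−Q_out)) = 55.9 × (1030/669.60)^(-4.9057) = 6.7600 mol.

6.76 mol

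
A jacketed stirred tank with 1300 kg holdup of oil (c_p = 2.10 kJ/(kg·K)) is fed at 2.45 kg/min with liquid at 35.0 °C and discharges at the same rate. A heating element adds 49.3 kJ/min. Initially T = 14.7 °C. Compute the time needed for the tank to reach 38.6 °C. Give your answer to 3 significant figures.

M c_p dT/dt = ṁ c_p (T_in − T) + Q̇.
τ = M/ṁ = 530.61 min; T_ss = T_in + Q̇/(ṁ c_p) = 44.582 °C.
T(t) = T_ss + (T₀ − T_ss) e^(−t/τ). Set T = 38.6:
e^(−t/τ) = (38.6 − 44.582)/(14.7 − 44.582) = 0.20019
t = −530.61 · ln(0.20019) = 853.48 min.

853 min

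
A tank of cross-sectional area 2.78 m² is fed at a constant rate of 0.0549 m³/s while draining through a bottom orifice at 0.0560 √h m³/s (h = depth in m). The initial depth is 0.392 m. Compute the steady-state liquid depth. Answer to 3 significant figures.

0.961 m

A dh/dt = Q_in − 0.0560 √h. Steady state requires inflow = outflow:
Q_in = 0.0560 √h_ss ⇒ √h_ss = 0.0549/0.0560 = 0.98036.
h_ss = 0.98036² = 0.96110 m. (Since h₀ = 0.392 m < h_ss, the level will rise toward this value.)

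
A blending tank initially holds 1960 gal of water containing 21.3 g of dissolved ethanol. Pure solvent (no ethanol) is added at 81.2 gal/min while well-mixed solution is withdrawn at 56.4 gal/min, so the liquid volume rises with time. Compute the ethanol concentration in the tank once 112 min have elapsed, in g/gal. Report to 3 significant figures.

0.000604 g/gal

Let m(t) be the amount of ethanol. Volume: V(t) = V₀ + (Q_in − Q_out) t = 1960 + 24.800 t; V(112) = 4737.6 gal.
Solute balance: dm/dt = 0 − Q_out C = −Q_out m/V(t).
Separate: dm/m = −Q_out dt/V(t) ⇒ ln(m/m₀) = −(Q_out/(Q_in−Q_out)) ln(V/V₀).
m = m₀ (V₀/V)^(Q_out/(Q_in−Q_out)) = 21.3 × (1960/4737.6)^(2.2742) = 2.8620 g.
C = m/V = 2.8620/4737.6 = 0.00060411 g/gal.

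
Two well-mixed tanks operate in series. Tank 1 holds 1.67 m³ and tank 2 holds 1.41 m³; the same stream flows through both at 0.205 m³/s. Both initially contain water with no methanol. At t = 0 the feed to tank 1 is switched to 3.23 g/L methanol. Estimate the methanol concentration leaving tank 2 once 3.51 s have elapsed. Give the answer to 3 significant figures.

Time constants: τᵢ = Vᵢ/Q for each well-mixed tank.
τ₁ = 1.67/0.205 = 8.1463 s; τ₂ = 1.41/0.205 = 6.8780 s.
Solving the cascade with C₁(0)=C₂(0)=0 gives C₂(t) = C_in[1 − (τ₁ e^(−t/τ₁) − τ₂ e^(−t/τ₂))/(τ₁ − τ₂)].
At t = 3.51: e^(−t/τ₁) = 0.64994, e^(−t/τ₂) = 0.60030.
C₂ = 3.23·[1 − (8.1463·0.64994 − 6.8780·0.60030)/(1.2683)] = 3.23·0.080851 = 0.26115 g/L.

0.261 g/L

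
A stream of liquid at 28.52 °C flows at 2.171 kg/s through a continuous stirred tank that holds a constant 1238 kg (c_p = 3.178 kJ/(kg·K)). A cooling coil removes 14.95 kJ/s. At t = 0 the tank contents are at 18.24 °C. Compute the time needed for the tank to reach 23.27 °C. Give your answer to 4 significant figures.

First-law balance (no shaft work): M c_p dT/dt = ṁ c_p (T_in − T) − 14.95.
τ = M/ṁ = 570.244 s; T_ss = T_in − Q̇/(ṁ c_p) = 26.3532 °C.
T(t) = T_ss + (T₀ − T_ss) e^(−t/τ). Set T = 23.27:
e^(−t/τ) = (23.27 − 26.3532)/(18.24 − 26.3532) = 0.380019
t = −570.244 · ln(0.380019) = 551.730 s.

551.7 s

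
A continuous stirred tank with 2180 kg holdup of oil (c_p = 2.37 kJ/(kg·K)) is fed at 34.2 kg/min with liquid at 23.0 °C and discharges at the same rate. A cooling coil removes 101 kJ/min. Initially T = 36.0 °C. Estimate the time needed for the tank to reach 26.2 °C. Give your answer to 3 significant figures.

M c_p dT/dt = ṁ c_p (T_in − T) − Q̇.
τ = M/ṁ = 63.743 min; T_ss = T_in − Q̇/(ṁ c_p) = 21.754 °C.
T(t) = T_ss + (T₀ − T_ss) e^(−t/τ). Set T = 26.2:
e^(−t/τ) = (26.2 − 21.754)/(36.0 − 21.754) = 0.31209
t = −63.743 · ln(0.31209) = 74.226 min.

74.2 min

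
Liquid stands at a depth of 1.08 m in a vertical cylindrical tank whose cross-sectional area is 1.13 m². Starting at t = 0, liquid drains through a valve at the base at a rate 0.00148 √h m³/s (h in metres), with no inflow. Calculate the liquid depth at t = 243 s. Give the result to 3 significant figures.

0.775 m

With no inflow, A dh/dt = −0.00148 √h.
Separate and integrate: 2(√h − √h₀) = −(0.00148/A) t.
√h = √1.08 − 0.00148·243/(2·1.13) = 1.0392 − 0.15913 = 0.88010.
h = 0.88010² = 0.77457 m.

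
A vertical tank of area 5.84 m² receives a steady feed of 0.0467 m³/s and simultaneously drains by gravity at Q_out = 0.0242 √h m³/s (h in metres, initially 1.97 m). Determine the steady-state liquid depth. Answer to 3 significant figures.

3.72 m

Level balance: A dh/dt = 0.0467 − 0.0242 √h. Setting dh/dt = 0:
Q_in = 0.0242 √h_ss ⇒ √h_ss = 0.0467/0.0242 = 1.9298.
h_ss = 1.9298² = 3.7239 m. (Since h₀ = 1.97 m < h_ss, the level will rise toward this value.)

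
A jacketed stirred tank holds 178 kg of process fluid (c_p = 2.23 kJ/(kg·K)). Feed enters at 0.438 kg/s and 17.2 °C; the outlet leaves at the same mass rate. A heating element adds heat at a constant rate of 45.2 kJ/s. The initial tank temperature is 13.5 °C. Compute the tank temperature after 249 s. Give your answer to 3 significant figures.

36.4 °C

Unsteady energy balance on the tank contents: M c_p dT/dt = ṁ c_p (T_in − T) + 45.2.
Rearrange: dT/dt = (T_ss − T)/τ with τ = M/ṁ = 406.39 s and T_ss = T_in + Q̇/(ṁ c_p) = 63.476 °C.
T approaches T_ss exponentially: T(t) = T_ss + (T₀ − T_ss) e^(−t/τ).
T(249) = 63.476 + (-49.976)·e^(−249/406.39) = 63.476 + (-49.976)·0.54188 = 36.395 °C.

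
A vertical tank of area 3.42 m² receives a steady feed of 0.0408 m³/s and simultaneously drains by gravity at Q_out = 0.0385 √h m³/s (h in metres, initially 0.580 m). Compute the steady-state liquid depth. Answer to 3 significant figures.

Unsteady balance on liquid volume: A dh/dt = Q_in − 0.0385 √h. At steady state dh/dt = 0:
Q_in = 0.0385 √h_ss ⇒ √h_ss = 0.0408/0.0385 = 1.0597.
h_ss = 1.0597² = 1.1230 m. (Since h₀ = 0.580 m < h_ss, the level will rise toward this value.)

1.12 m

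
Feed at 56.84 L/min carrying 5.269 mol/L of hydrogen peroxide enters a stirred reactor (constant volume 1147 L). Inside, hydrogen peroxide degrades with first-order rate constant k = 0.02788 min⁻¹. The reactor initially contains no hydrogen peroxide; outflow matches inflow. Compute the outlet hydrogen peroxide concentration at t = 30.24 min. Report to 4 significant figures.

3.048 mol/L

V dC/dt = Q(C_in − C) − k V C.
dC/dt = (Q/V) C_in − (Q/V + k) C; effective rate a = Q/V + k = 0.0495554 + 0.02788 = 0.0774354 min⁻¹.
C_ss = Q C_in/(Q + kV) = 3.37194 mol/L; C(t) = C_ss + (C₀ − C_ss) e^(−a t).
C(30.24) = 3.37194 + (-3.37194)·e^(−0.0774354·30.24) = 3.37194 + (-3.37194)·0.0961693 = 3.04766 mol/L.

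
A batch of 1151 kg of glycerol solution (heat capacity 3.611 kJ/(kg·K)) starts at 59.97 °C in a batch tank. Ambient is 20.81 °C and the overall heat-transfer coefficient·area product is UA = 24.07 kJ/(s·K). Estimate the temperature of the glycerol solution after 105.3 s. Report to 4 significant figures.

42.09 °C

Lumped-capacitance energy balance: M c_p dT/dt = UA(T_amb − T).
dT/dt = (T_ss − T)/τ with T_ss = T_amb = 20.8100 °C, τ = M c_p/UA = 1151·3.611/24.07 = 172.674 s.
Solution: T(t) = T_ss + (T₀ − T_ss) e^(−t/τ).
T(105.3) = 20.8100 + (39.1600)·0.543449 = 42.0915 °C.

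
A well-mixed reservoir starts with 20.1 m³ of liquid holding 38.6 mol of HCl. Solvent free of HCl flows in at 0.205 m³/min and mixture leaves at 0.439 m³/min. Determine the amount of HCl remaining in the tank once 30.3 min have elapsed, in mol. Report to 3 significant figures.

Let m(t) be the amount of HCl. Volume: V(t) = V₀ + (Q_in − Q_out) t = 20.1 − 0.23400 t; V(30.3) = 13.010 m³.
Species balance (pure solvent in): dm/dt = −Q_out · m/V(t).
dm/m = −Q_out dt/(V₀ − 0.23400 t); integrating gives ln(m/m₀) = −(Q_out/(Q_in−Q_out)) ln(V/V₀).
m = m₀ (V₀/V)^(Q_out/(Q_in−Q_out)) = 38.6 × (20.1/13.010)^(-1.8761) = 17.067 mol.

17.1 mol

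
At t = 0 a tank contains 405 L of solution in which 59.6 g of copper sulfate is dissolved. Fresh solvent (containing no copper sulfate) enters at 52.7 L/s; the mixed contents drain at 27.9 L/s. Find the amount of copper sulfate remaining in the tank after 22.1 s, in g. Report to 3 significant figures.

22.8 g

Total volume: dV/dt = Q_in − Q_out = 24.800 L/s, so V(t) = 405 + 24.800 t and V(22.1) = 953.08 L.
Solute balance: dm/dt = 0 − Q_out C = −Q_out m/V(t).
Separate: dm/m = −Q_out dt/V(t) ⇒ ln(m/m₀) = −(Q_out/(Q_in−Q_out)) ln(V/V₀).
m = m₀ (V₀/V)^(Q_out/(Q_in−Q_out)) = 59.6 × (405/953.08)^(1.1250) = 22.757 g.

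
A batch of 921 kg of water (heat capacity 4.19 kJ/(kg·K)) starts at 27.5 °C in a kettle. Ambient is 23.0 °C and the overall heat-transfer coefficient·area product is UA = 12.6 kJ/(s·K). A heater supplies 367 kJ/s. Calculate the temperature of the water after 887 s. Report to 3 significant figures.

M c_p dT/dt = −UA(T − T_amb) + Q̇.
dT/dt = (T_ss − T)/τ with T_ss = T_amb + Q̇/UA = 23.0 + 367/12.6 = 52.127 °C, τ = M c_p/UA = 921·4.19/12.6 = 306.27 s.
Integrating: T(t) = T_ss + (T₀ − T_ss) e^(−t/τ).
T(887) = 52.127 + (-24.627)·0.055236 = 50.767 °C.

50.8 °C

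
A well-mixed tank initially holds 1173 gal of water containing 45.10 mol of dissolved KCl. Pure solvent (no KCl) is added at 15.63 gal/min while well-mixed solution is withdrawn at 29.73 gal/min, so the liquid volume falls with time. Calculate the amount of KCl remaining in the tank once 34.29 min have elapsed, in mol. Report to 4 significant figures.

14.71 mol

Let m(t) be the amount of KCl. Volume: V(t) = V₀ + (Q_in − Q_out) t = 1173 − 14.1000 t; V(34.29) = 689.511 gal.
Species balance (pure solvent in): dm/dt = −Q_out · m/V(t).
dm/m = −Q_out dt/(V₀ − 14.1000 t); integrating gives ln(m/m₀) = −(Q_out/(Q_in−Q_out)) ln(V/V₀).
m = m₀ (V₀/V)^(Q_out/(Q_in−Q_out)) = 45.10 × (1173/689.511)^(-2.10851) = 14.7104 mol.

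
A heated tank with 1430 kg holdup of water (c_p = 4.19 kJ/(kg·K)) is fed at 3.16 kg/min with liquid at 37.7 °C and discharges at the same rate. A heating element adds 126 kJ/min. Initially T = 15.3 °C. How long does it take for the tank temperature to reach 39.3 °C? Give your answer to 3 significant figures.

Heat balance on the well-mixed liquid: M c_p dT/dt = ṁ c_p (T_in − T) + 126.
τ = M/ṁ = 452.53 min; T_ss = T_in + Q̇/(ṁ c_p) = 47.216 °C.
T(t) = T_ss + (T₀ − T_ss) e^(−t/τ). Set T = 39.3:
e^(−t/τ) = (39.3 − 47.216)/(15.3 − 47.216) = 0.24803
t = −452.53 · ln(0.24803) = 630.92 min.

631 min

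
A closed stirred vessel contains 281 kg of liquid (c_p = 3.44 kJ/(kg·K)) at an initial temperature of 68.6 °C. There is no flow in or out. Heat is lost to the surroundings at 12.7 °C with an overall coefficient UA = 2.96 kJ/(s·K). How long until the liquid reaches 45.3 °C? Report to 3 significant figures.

176 s

Lumped-capacitance energy balance: M c_p dT/dt = UA(T_amb − T).
τ = M c_p/UA = 326.57 s; T_ss = T_amb = 12.700 °C.
T(t) = T_ss + (T₀ − T_ss)e^(−t/τ); set T = 45.3:
t = −τ ln[(T − T_ss)/(T₀ − T_ss)] = −326.57 · ln(0.58318) = 176.10 s.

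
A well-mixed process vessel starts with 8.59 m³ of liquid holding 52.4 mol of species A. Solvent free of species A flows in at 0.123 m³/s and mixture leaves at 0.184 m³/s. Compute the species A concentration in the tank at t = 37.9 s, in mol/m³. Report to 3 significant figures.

Let m(t) be the amount of species A. Volume: V(t) = V₀ + (Q_in − Q_out) t = 8.59 − 0.061000 t; V(37.9) = 6.2781 m³.
Solute balance: dm/dt = 0 − Q_out C = −Q_out m/V(t).
dm/m = −Q_out dt/(V₀ − 0.061000 t); integrating gives ln(m/m₀) = −(Q_out/(Q_in−Q_out)) ln(V/V₀).
m = m₀ (V₀/V)^(Q_out/(Q_in−Q_out)) = 52.4 × (8.59/6.2781)^(-3.0164) = 20.352 mol.
C = m/V = 20.352/6.2781 = 3.2417 mol/m³.

3.24 mol/m³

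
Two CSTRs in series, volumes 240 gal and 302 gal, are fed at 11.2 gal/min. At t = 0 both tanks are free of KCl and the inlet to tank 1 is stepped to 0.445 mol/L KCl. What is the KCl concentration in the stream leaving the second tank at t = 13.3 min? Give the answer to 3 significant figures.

Each tank obeys Vᵢ dCᵢ/dt = Q(Cᵢ₋₁ − Cᵢ), so τᵢ = Vᵢ/Q.
τ₁ = 240/11.2 = 21.429 min; τ₂ = 302/11.2 = 26.964 min.
Tank 1: C₁ = C_in(1 − e^(−t/τ₁)). Tank 2 (τ₁ ≠ τ₂): C₂ = C_in[1 − (τ₁ e^(−t/τ₁) − τ₂ e^(−t/τ₂))/(τ₁ − τ₂)].
At t = 13.3: e^(−t/τ₁) = 0.53759, e^(−t/τ₂) = 0.61064.
C₂ = 0.445·[1 − (21.429·0.53759 − 26.964·0.61064)/(-5.5357)] = 0.445·0.10656 = 0.047420 mol/L.

0.0474 mol/L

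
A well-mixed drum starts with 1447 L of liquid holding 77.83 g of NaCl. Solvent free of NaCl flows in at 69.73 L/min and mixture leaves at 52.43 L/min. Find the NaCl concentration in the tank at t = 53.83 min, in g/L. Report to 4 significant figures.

Let m(t) be the amount of NaCl. Volume: V(t) = V₀ + (Q_in − Q_out) t = 1447 + 17.3000 t; V(53.83) = 2378.26 L.
No NaCl enters, so dm/dt = −Q_out · (m/V).
Separate: dm/m = −Q_out dt/V(t) ⇒ ln(m/m₀) = −(Q_out/(Q_in−Q_out)) ln(V/V₀).
m = m₀ (V₀/V)^(Q_out/(Q_in−Q_out)) = 77.83 × (1447/2378.26)^(3.03064) = 17.2649 g.
C = m/V = 17.2649/2378.26 = 0.00725947 g/L.

0.007259 g/L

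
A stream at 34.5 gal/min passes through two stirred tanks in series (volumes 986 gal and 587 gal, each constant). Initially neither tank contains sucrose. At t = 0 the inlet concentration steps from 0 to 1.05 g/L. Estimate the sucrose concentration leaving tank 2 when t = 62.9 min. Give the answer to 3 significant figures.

0.801 g/L

Time constants: τᵢ = Vᵢ/Q for each well-mixed tank.
τ₁ = 986/34.5 = 28.580 min; τ₂ = 587/34.5 = 17.014 min.
Tank 1: C₁ = C_in(1 − e^(−t/τ₁)). Tank 2 (τ₁ ≠ τ₂): C₂ = C_in[1 − (τ₁ e^(−t/τ₁) − τ₂ e^(−t/τ₂))/(τ₁ − τ₂)].
At t = 62.9: e^(−t/τ₁) = 0.11071, e^(−t/τ₂) = 0.024802.
C₂ = 1.05·[1 − (28.580·0.11071 − 17.014·0.024802)/(11.565)] = 1.05·0.76291 = 0.80105 g/L.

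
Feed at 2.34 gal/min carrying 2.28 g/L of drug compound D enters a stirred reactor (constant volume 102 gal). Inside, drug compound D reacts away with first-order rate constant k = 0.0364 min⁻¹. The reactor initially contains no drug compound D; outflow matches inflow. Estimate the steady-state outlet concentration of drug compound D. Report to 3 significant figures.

Species balance: V dC/dt = Q C_in − Q C − k V C.
At steady state: 0 = Q C_in − (Q + kV) C_ss, so C_ss = Q C_in/(Q + kV).
C_ss = 2.34·2.28/(2.34 + 0.0364·102) = 5.3352/6.0528 = 0.88144 g/L.

0.881 g/L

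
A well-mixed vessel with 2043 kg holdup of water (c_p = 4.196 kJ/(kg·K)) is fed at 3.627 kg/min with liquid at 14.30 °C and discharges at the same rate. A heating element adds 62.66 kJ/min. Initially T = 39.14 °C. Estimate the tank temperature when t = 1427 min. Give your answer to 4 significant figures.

20.06 °C

Energy balance: M c_p dT/dt = ṁ c_p (T_in − T) + 62.66.
Rearrange: dT/dt = (T_ss − T)/τ with τ = M/ṁ = 563.275 min and T_ss = T_in + Q̇/(ṁ c_p) = 18.4173 °C.
Integrating: T(t) = T_ss + (T₀ − T_ss) e^(−t/τ).
T(1427) = 18.4173 + (20.7227)·e^(−1427/563.275) = 18.4173 + (20.7227)·0.0793889 = 20.0624 °C.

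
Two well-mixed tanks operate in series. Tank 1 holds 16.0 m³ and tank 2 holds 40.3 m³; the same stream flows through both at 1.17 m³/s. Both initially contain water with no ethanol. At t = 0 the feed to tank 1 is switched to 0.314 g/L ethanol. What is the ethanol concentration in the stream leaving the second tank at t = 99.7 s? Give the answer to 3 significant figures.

Each tank obeys Vᵢ dCᵢ/dt = Q(Cᵢ₋₁ − Cᵢ), so τᵢ = Vᵢ/Q.
τ₁ = 16.0/1.17 = 13.675 s; τ₂ = 40.3/1.17 = 34.444 s.
Solving the cascade with C₁(0)=C₂(0)=0 gives C₂(t) = C_in[1 − (τ₁ e^(−t/τ₁) − τ₂ e^(−t/τ₂))/(τ₁ − τ₂)].
At t = 99.7: e^(−t/τ₁) = 0.00068194, e^(−t/τ₂) = 0.055326.
C₂ = 0.314·[1 − (13.675·0.00068194 − 34.444·0.055326)/(-20.769)] = 0.314·0.90869 = 0.28533 g/L.

0.285 g/L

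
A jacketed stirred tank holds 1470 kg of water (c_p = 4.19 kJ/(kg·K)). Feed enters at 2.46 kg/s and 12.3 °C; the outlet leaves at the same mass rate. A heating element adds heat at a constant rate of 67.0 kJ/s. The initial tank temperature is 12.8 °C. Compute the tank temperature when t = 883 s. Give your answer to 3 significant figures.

17.4 °C

Energy balance: M c_p dT/dt = ṁ c_p (T_in − T) + 67.0.
Rearrange: dT/dt = (T_ss − T)/τ with τ = M/ṁ = 597.56 s and T_ss = T_in + Q̇/(ṁ c_p) = 18.800 °C.
T approaches T_ss exponentially: T(t) = T_ss + (T₀ − T_ss) e^(−t/τ).
T(883) = 18.800 + (-6.0002)·e^(−883/597.56) = 18.800 + (-6.0002)·0.22817 = 17.431 °C.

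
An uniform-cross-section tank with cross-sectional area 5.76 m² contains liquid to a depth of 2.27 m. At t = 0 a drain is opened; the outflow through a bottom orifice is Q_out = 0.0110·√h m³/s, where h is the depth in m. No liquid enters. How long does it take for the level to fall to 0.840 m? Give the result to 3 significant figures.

618 s

Mass balance (ρ constant): A dh/dt = −0.0110 √h.
Separate and integrate: 2(√h − √h₀) = −(0.0110/A) t.
t = 2A(√h₀ − √h)/0.0110 = 2·5.76·(√2.27 − √0.840)/0.0110
  = 11.520 × (1.5067 − 0.91652) / 0.0110 = 618.03 s.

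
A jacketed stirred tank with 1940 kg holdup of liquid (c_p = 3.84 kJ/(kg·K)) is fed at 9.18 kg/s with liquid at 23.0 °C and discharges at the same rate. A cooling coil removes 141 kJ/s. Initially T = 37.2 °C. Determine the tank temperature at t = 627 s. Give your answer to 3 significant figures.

19.9 °C

Heat balance on the well-mixed liquid: M c_p dT/dt = ṁ c_p (T_in − T) − 141.
τ = M/ṁ = 211.33 s; T_ss = T_in − Q̇/(ṁ c_p) = 23.0 − 141/(9.18·3.84) = 19.000 °C.
Integrating: T(t) = T_ss + (T₀ − T_ss) e^(−t/τ).
T(627) = 19.000 + (18.200)·e^(−627/211.33) = 19.000 + (18.200)·0.051461 = 19.937 °C.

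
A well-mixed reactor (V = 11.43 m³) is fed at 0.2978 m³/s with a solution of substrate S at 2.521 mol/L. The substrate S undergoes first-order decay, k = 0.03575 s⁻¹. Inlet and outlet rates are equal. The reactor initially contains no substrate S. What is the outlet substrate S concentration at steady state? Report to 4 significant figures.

Accumulation = in − out − consumed: V dC/dt = Q C_in − Q C − k V C.
At steady state: 0 = Q C_in − (Q + kV) C_ss, so C_ss = Q C_in/(Q + kV).
C_ss = 0.2978·2.521/(0.2978 + 0.03575·11.43) = 0.750754/0.706422 = 1.06275 mol/L.

1.063 mol/L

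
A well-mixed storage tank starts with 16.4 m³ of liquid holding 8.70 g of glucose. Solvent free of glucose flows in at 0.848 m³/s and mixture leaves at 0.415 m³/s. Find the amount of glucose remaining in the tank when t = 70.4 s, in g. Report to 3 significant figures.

Let m(t) be the amount of glucose. Volume: V(t) = V₀ + (Q_in − Q_out) t = 16.4 + 0.43300 t; V(70.4) = 46.883 m³.
No glucose enters, so dm/dt = −Q_out · (m/V).
dm/m = −Q_out dt/(V₀ + 0.43300 t); integrating gives ln(m/m₀) = −(Q_out/(Q_in−Q_out)) ln(V/V₀).
m = m₀ (V₀/V)^(Q_out/(Q_in−Q_out)) = 8.70 × (16.4/46.883)^(0.95843) = 3.1791 g.

3.18 g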